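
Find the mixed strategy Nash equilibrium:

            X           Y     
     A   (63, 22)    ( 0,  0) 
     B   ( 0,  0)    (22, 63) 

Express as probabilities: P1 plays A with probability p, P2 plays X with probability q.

p = 0.7412, q = 0.2588

Work:
Find probabilities that make opponent indifferent:
P2 chooses q to make P1 indifferent between A and B
P1 chooses p to make P2 indifferent between X and Y
Mixed NE: P1 plays (A: 0.7412, B: 0.2588), P2 plays (X: 0.2588, Y: 0.7412)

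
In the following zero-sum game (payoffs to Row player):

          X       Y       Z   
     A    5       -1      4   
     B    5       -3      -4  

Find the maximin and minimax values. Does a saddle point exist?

Maximin = -1, Minimax = -1, Saddle: True

Work:
Row minimums: [-1, -4] → maximin = -1
Column maximums: [5, -1, 4] → minimax = -1
Saddle point exists! Game value = -1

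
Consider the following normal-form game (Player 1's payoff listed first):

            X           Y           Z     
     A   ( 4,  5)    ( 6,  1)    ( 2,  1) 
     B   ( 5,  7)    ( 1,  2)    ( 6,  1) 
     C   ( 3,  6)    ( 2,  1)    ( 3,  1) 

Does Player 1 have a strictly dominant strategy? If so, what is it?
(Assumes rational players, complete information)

No strictly dominant strategy exists for Player 1

Work:
A strategy strictly dominates another if it gives a strictly higher payoff against every opponent action. Compare each pair of P1's strategies column-by-column:
  A vs B: [4 vs 5, 6 vs 1, 2 vs 6] → A does not strictly dominate B (column X: 4 ≤ 5)
  A vs C: [4 vs 3, 6 vs 2, 2 vs 3] → A does not strictly dominate C (column Z: 2 ≤ 3)
  B vs A: [5 vs 4, 1 vs 6, 6 vs 2] → B does not strictly dominate A (column Y: 1 ≤ 6)
  B vs C: [5 vs 3, 1 vs 2, 6 vs 3] → B does not strictly dominate C (column Y: 1 ≤ 2)
  C vs A: [3 vs 4, 2 vs 6, 3 vs 2] → C does not strictly dominate A (column X: 3 ≤ 4)
  C vs B: [3 vs 5, 2 vs 1, 3 vs 6] → C does not strictly dominate B (column X: 3 ≤ 5)
No single strategy strictly dominates all others → no strictly dominant strategy.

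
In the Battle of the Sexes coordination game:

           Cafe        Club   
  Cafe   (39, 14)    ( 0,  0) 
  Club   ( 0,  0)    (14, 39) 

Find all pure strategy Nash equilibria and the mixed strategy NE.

Pure NE: (Cafe, Cafe) and (Club, Club); Mixed NE: p = 0.7358, q = 0.2642

Work:
Check pure NE:
(Cafe, Cafe): (39, 14) - no unilateral deviation beneficial
(Club, Club): (14, 39) - no unilateral deviation beneficial
Mixed NE: P1 plays Cafe with p = 0.7358, P2 plays Cafe with q = 0.2642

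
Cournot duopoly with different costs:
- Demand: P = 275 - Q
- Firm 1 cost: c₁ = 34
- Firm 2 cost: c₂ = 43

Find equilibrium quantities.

q₁* = 83.33, q₂* = 74.33

Work:
Reaction: q₁ = (275 - 34 - q₂)/2
Reaction: q₂ = (275 - 43 - q₁)/2
Solve simultaneously:
q₁* = (275 - 2×34 + 43)/3 = 83.33
q₂* = (275 - 2×43 + 34)/3 = 74.33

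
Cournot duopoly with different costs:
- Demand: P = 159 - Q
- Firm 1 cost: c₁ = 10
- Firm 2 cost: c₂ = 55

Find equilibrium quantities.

q₁* = 64.67, q₂* = 19.67

Work:
Reaction: q₁ = (159 - 10 - q₂)/2
Reaction: q₂ = (159 - 55 - q₁)/2
Solve simultaneously:
q₁* = (159 - 2×10 + 55)/3 = 64.67
q₂* = (159 - 2×55 + 10)/3 = 19.67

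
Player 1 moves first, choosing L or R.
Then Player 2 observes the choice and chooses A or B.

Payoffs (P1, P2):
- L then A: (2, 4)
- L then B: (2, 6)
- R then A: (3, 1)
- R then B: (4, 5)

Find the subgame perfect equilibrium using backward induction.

P1 plays R, P2 plays B after L and B after R; Payoff (4, 5)

Work:
Backward induction:
After L: P2 chooses B → P1 gets 2
After R: P2 chooses B → P1 gets 4
P1 chooses R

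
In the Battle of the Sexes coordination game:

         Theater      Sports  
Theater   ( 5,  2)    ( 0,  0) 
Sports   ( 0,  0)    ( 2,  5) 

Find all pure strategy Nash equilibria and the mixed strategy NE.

Pure NE: (Theater, Theater) and (Sports, Sports); Mixed NE: p = 0.7143, q = 0.2857

Work:
Check pure NE:
(Theater, Theater): (5, 2) - no unilateral deviation beneficial
(Sports, Sports): (2, 5) - no unilateral deviation beneficial
Mixed NE: P1 plays Theater with p = 0.7143, P2 plays Theater with q = 0.2857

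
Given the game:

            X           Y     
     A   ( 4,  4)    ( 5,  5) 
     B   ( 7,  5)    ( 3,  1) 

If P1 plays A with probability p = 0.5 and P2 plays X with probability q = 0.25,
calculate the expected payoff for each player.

E[P1] = 4.375, E[P2] = 3.375

Work:
E[P1] = p·q·π₁(A,X) + p·(1-q)·π₁(A,Y) + (1-p)·q·π₁(B,X) + (1-p)·(1-q)·π₁(B,Y)
= 0.5·0.25·4 + 0.5·0.75·5 + 0.5·0.25·7 + 0.5·0.75·3
= 4.375

E[P2] = 3.375 (similar calculation)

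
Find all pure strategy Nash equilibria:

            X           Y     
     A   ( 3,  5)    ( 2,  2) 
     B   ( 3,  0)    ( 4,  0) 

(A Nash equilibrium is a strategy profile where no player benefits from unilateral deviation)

Nash equilibrium: (A, X), (B, X), (B, Y)

Work:
Best responses:
  P1 vs X: payoffs [3, 3] → best response A/B (payoff 3)
  P1 vs Y: payoffs [2, 4] → best response B (payoff 4)
  P2 vs A: payoffs [5, 2] → best response X (payoff 5)
  P2 vs B: payoffs [0, 0] → best response X/Y (payoff 0)
Mutual best responses: (A,X), (B,X), (B,Y) → Nash equilibria.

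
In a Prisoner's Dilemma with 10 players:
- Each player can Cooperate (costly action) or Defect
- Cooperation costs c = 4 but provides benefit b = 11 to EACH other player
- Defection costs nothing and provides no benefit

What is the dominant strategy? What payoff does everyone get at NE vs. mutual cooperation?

Dominant: Defect; NE payoff = 0; Coop payoff = 95

Work:
Defect dominates (saves cost c = 4, benefit to others is external)
NE: All defect → everyone gets 0
If all cooperate: each receives (9)×11 - 4 = 95
Social dilemma: 95 > 0 but NE gives 0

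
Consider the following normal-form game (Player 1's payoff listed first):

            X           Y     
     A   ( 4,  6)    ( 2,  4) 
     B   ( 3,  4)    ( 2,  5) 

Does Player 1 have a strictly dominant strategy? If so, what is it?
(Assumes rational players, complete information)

No strictly dominant strategy exists for Player 1

Work:
A strategy strictly dominates another if it gives a strictly higher payoff against every opponent action. Compare each pair of P1's strategies column-by-column:
  A vs B: [4 vs 3, 2 vs 2] → A does not strictly dominate B (column Y: 2 ≤ 2)
  B vs A: [3 vs 4, 2 vs 2] → B does not strictly dominate A (column X: 3 ≤ 4)
No single strategy strictly dominates all others → no strictly dominant strategy.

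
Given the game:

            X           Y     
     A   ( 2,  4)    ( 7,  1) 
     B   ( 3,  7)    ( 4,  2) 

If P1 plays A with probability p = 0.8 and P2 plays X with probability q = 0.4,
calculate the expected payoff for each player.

E[P1] = 4.72, E[P2] = 2.56

Work:
E[P1] = p·q·π₁(A,X) + p·(1-q)·π₁(A,Y) + (1-p)·q·π₁(B,X) + (1-p)·(1-q)·π₁(B,Y)
= 0.8·0.4·2 + 0.8·0.6·7 + 0.2·0.4·3 + 0.2·0.6·4
= 4.72

E[P2] = 2.56 (similar calculation)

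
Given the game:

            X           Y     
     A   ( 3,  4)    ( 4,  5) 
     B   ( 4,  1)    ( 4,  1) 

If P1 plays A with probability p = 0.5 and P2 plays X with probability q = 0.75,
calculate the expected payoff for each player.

E[P1] = 3.625, E[P2] = 2.625

Work:
E[P1] = p·q·π₁(A,X) + p·(1-q)·π₁(A,Y) + (1-p)·q·π₁(B,X) + (1-p)·(1-q)·π₁(B,Y)
= 0.5·0.75·3 + 0.5·0.25·4 + 0.5·0.75·4 + 0.5·0.25·4
= 3.625

E[P2] = 2.625 (similar calculation)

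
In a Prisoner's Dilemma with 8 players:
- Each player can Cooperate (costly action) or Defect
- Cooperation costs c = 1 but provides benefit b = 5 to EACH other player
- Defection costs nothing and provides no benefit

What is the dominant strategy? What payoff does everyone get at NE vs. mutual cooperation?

Dominant: Defect; NE payoff = 0; Coop payoff = 34

Work:
Defect dominates (saves cost c = 1, benefit to others is external)
NE: All defect → everyone gets 0
If all cooperate: each receives (7)×5 - 1 = 34
Social dilemma: 34 > 0 but NE gives 0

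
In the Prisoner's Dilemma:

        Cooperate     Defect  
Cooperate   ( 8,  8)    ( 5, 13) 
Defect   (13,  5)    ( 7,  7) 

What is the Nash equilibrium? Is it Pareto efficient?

(Defect, Defect) is NE; not Pareto efficient

Work:
Defect dominates Cooperate for both players:
If P2 cooperates: Defect (13) > Cooperate (8)
If P2 defects: Defect (7) > Cooperate (5)
NE: (Defect, Defect) with payoff (7, 7)
But (Cooperate, Cooperate) = (8, 8) Pareto dominates (7, 7)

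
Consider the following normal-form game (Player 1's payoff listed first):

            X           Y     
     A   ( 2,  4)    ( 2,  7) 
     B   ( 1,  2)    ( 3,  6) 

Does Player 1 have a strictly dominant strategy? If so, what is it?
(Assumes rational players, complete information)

No strictly dominant strategy exists for Player 1

Work:
A strategy strictly dominates another if it gives a strictly higher payoff against every opponent action. Compare each pair of P1's strategies column-by-column:
  A vs B: [2 vs 1, 2 vs 3] → A does not strictly dominate B (column Y: 2 ≤ 3)
  B vs A: [1 vs 2, 3 vs 2] → B does not strictly dominate A (column X: 1 ≤ 2)
No single strategy strictly dominates all others → no strictly dominant strategy.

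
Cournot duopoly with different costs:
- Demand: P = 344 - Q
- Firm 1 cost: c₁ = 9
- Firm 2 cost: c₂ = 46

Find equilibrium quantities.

q₁* = 124.0, q₂* = 87.0

Work:
Reaction: q₁ = (344 - 9 - q₂)/2
Reaction: q₂ = (344 - 46 - q₁)/2
Solve simultaneously:
q₁* = (344 - 2×9 + 46)/3 = 124.0
q₂* = (344 - 2×46 + 9)/3 = 87.0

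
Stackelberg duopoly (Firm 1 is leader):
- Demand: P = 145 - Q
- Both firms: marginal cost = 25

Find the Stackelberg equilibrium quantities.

q₁* (leader) = 60.0, q₂* (follower) = 30.0

Work:
Follower's reaction: q₂ = (a - c - q₁)/2
Leader substitutes: π₁ = q₁·(a - q₁ - (a-c-q₁)/2 - c)
FOC: q₁* = (145 - 25)/2 = 60.00
Then: q₂* = (145 - 25 - 60.0)/2 = 30.00
Leader has first-mover advantage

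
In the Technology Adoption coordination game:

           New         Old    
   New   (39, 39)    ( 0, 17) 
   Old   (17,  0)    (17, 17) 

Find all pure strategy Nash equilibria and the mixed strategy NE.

Pure NE: (New, New) and (Old, Old); Mixed NE: p = 0.4359, q = 0.4359

Work:
Check pure NE:
(New, New): (39, 39) - no unilateral deviation beneficial
(Old, Old): (17, 17) - no unilateral deviation beneficial
Mixed NE: P1 plays New with p = 0.4359, P2 plays New with q = 0.4359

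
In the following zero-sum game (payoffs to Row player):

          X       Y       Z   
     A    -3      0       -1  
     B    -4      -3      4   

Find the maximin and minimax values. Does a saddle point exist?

Maximin = -3, Minimax = -3, Saddle: True

Work:
Row minimums: [-3, -4] → maximin = -3
Column maximums: [-3, 0, 4] → minimax = -3
Saddle point exists! Game value = -3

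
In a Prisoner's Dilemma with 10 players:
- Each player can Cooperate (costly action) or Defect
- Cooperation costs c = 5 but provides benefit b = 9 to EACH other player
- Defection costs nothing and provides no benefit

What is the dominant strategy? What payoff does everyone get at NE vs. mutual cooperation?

Dominant: Defect; NE payoff = 0; Coop payoff = 76

Work:
Defect dominates (saves cost c = 5, benefit to others is external)
NE: All defect → everyone gets 0
If all cooperate: each receives (9)×9 - 5 = 76
Social dilemma: 76 > 0 but NE gives 0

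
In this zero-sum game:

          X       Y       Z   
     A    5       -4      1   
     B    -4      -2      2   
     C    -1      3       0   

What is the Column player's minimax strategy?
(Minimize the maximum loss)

Column should play Z, value = 2

Work:
Column player minimizes Row's maximum payoff:
Column X: max payoff to Row = 5
Column Y: max payoff to Row = 3
Column Z: max payoff to Row = 2
Minimum is 2, achieved by column Z.
Minimax strategy: Z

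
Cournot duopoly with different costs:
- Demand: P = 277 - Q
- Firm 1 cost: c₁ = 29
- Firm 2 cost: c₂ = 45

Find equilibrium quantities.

q₁* = 88.0, q₂* = 72.0

Work:
Reaction: q₁ = (277 - 29 - q₂)/2
Reaction: q₂ = (277 - 45 - q₁)/2
Solve simultaneously:
q₁* = (277 - 2×29 + 45)/3 = 88.0
q₂* = (277 - 2×45 + 29)/3 = 72.0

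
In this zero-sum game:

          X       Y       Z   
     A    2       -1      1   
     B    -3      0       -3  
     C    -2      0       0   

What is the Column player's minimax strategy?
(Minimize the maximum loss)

Column should play Y, value = 0

Work:
Column player minimizes Row's maximum payoff:
Column X: max payoff to Row = 2
Column Y: max payoff to Row = 0
Column Z: max payoff to Row = 1
Minimum is 0, achieved by column Y.
Minimax strategy: Y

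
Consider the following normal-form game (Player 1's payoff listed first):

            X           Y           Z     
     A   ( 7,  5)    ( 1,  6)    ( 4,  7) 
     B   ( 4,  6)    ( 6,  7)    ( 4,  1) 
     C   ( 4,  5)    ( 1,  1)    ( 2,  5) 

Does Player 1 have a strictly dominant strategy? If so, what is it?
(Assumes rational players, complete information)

No strictly dominant strategy exists for Player 1

Work:
A strategy strictly dominates another if it gives a strictly higher payoff against every opponent action. Compare each pair of P1's strategies column-by-column:
  A vs B: [7 vs 4, 1 vs 6, 4 vs 4] → A does not strictly dominate B (column Y: 1 ≤ 6)
  A vs C: [7 vs 4, 1 vs 1, 4 vs 2] → A does not strictly dominate C (column Y: 1 ≤ 1)
  B vs A: [4 vs 7, 6 vs 1, 4 vs 4] → B does not strictly dominate A (column X: 4 ≤ 7)
  B vs C: [4 vs 4, 6 vs 1, 4 vs 2] → B does not strictly dominate C (column X: 4 ≤ 4)
  C vs A: [4 vs 7, 1 vs 1, 2 vs 4] → C does not strictly dominate A (column X: 4 ≤ 7)
  C vs B: [4 vs 4, 1 vs 6, 2 vs 4] → C does not strictly dominate B (column X: 4 ≤ 4)
No single strategy strictly dominates all others → no strictly dominant strategy.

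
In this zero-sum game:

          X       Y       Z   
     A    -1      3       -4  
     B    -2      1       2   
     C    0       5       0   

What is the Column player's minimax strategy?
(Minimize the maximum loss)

Column should play X, value = 0

Work:
Column player minimizes Row's maximum payoff:
Column X: max payoff to Row = 0
Column Y: max payoff to Row = 5
Column Z: max payoff to Row = 2
Minimum is 0, achieved by column X.
Minimax strategy: X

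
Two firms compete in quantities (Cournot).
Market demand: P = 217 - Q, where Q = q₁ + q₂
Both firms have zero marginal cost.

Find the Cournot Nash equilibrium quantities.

q₁* = q₂* = 72.33; P* = 72.33

Work:
Profit: π_i = P·q_i = (a - q_i - q_j)·q_i
FOC: ∂π_i/∂q_i = a - 2q_i - q_j = 0
Reaction function: q_i = (217 - q_j)/2
Symmetry: q* = 217/3 = 72.33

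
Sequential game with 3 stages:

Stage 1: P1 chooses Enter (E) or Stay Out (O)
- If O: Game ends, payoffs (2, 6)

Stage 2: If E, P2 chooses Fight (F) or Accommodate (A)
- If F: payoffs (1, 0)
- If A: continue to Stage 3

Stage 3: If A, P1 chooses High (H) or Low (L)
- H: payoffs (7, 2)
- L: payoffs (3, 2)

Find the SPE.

SPE: (E, A, H); Outcome (7, 2)

Work:
Stage 3: P1 chooses H (7 vs 3)
Stage 2: P2: F->0, A->2 (anticipating H). Choose A
Stage 1: P1: O->2, E->7 (anticipating A, H). Choose E
SPE path: E -> A -> H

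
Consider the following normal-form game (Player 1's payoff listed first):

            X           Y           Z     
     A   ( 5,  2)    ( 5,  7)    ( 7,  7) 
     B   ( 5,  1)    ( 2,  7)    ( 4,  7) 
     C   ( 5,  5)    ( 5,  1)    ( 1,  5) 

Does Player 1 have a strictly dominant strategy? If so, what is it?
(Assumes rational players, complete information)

No strictly dominant strategy exists for Player 1

Work:
A strategy strictly dominates another if it gives a strictly higher payoff against every opponent action. Compare each pair of P1's strategies column-by-column:
  A vs B: [5 vs 5, 5 vs 2, 7 vs 4] → A does not strictly dominate B (column X: 5 ≤ 5)
  A vs C: [5 vs 5, 5 vs 5, 7 vs 1] → A does not strictly dominate C (column X: 5 ≤ 5)
  B vs A: [5 vs 5, 2 vs 5, 4 vs 7] → B does not strictly dominate A (column X: 5 ≤ 5)
  B vs C: [5 vs 5, 2 vs 5, 4 vs 1] → B does not strictly dominate C (column X: 5 ≤ 5)
  C vs A: [5 vs 5, 5 vs 5, 1 vs 7] → C does not strictly dominate A (column X: 5 ≤ 5)
  C vs B: [5 vs 5, 5 vs 2, 1 vs 4] → C does not strictly dominate B (column X: 5 ≤ 5)
No single strategy strictly dominates all others → no strictly dominant strategy.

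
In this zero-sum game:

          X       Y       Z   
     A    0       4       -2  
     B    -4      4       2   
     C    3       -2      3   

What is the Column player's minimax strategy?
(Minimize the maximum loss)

Column should play X or Z (all achieve the minimum), value = 3

Work:
Column player minimizes Row's maximum payoff:
Column X: max payoff to Row = 3
Column Y: max payoff to Row = 4
Column Z: max payoff to Row = 3
Minimum is 3, achieved by columns X, Z (tied).
Each of X or Z is a minimax strategy.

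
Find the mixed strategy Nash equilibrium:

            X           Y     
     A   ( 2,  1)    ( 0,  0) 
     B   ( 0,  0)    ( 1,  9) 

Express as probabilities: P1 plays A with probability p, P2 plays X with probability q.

p = 0.9, q = 0.3333

Work:
Find probabilities that make opponent indifferent:
P2 chooses q to make P1 indifferent between A and B
P1 chooses p to make P2 indifferent between X and Y
Mixed NE: P1 plays (A: 0.9, B: 0.1), P2 plays (X: 0.3333, Y: 0.6667)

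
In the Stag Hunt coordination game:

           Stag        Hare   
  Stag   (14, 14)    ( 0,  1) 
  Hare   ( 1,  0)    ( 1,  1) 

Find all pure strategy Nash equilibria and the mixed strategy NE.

Pure NE: (Stag, Stag) and (Hare, Hare); Mixed NE: p = 0.0714, q = 0.0714

Work:
Check pure NE:
(Stag, Stag): (14, 14) - no unilateral deviation beneficial
(Hare, Hare): (1, 1) - no unilateral deviation beneficial
Mixed NE: P1 plays Stag with p = 0.0714, P2 plays Stag with q = 0.0714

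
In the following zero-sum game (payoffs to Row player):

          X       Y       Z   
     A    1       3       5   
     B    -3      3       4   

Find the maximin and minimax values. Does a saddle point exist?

Maximin = 1, Minimax = 1, Saddle: True

Work:
Row minimums: [1, -3] → maximin = 1
Column maximums: [1, 3, 5] → minimax = 1
Saddle point exists! Game value = 1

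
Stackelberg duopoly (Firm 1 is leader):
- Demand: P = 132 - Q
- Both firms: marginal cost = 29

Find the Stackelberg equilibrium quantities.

q₁* (leader) = 51.5, q₂* (follower) = 25.75

Work:
Follower's reaction: q₂ = (a - c - q₁)/2
Leader substitutes: π₁ = q₁·(a - q₁ - (a-c-q₁)/2 - c)
FOC: q₁* = (132 - 29)/2 = 51.50
Then: q₂* = (132 - 29 - 51.5)/2 = 25.75
Leader has first-mover advantage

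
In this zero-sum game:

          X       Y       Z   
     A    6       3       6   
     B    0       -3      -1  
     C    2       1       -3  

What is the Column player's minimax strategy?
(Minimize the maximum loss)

Column should play Y, value = 3

Work:
Column player minimizes Row's maximum payoff:
Column X: max payoff to Row = 6
Column Y: max payoff to Row = 3
Column Z: max payoff to Row = 6
Minimum is 3, achieved by column Y.
Minimax strategy: Y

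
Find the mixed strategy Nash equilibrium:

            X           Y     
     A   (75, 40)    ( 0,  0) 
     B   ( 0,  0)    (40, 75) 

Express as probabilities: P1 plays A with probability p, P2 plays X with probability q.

p = 0.6522, q = 0.3478

Work:
Find probabilities that make opponent indifferent:
P2 chooses q to make P1 indifferent between A and B
P1 chooses p to make P2 indifferent between X and Y
Mixed NE: P1 plays (A: 0.6522, B: 0.3478), P2 plays (X: 0.3478, Y: 0.6522)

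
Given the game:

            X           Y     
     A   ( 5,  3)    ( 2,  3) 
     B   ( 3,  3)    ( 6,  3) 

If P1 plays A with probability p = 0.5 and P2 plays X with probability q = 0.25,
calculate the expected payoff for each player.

E[P1] = 4.0, E[P2] = 3.0

Work:
E[P1] = p·q·π₁(A,X) + p·(1-q)·π₁(A,Y) + (1-p)·q·π₁(B,X) + (1-p)·(1-q)·π₁(B,Y)
= 0.5·0.25·5 + 0.5·0.75·2 + 0.5·0.25·3 + 0.5·0.75·6
= 4.0

E[P2] = 3.0 (similar calculation)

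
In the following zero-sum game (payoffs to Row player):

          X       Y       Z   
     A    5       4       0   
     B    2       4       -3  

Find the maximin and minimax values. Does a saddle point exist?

Maximin = 0, Minimax = 0, Saddle: True

Work:
Row minimums: [0, -3] → maximin = 0
Column maximums: [5, 4, 0] → minimax = 0
Saddle point exists! Game value = 0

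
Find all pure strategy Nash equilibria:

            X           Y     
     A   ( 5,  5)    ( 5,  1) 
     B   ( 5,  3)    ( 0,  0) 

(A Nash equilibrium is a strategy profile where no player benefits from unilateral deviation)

Nash equilibrium: (A, X), (B, X)

Work:
Best responses:
  P1 vs X: payoffs [5, 5] → best response A/B (payoff 5)
  P1 vs Y: payoffs [5, 0] → best response A (payoff 5)
  P2 vs A: payoffs [5, 1] → best response X (payoff 5)
  P2 vs B: payoffs [3, 0] → best response X (payoff 3)
Mutual best responses: (A,X), (B,X) → Nash equilibria.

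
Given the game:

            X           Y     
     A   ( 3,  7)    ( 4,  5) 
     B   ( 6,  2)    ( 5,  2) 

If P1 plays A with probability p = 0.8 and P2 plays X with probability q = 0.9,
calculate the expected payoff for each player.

E[P1] = 3.66, E[P2] = 5.84

Work:
E[P1] = p·q·π₁(A,X) + p·(1-q)·π₁(A,Y) + (1-p)·q·π₁(B,X) + (1-p)·(1-q)·π₁(B,Y)
= 0.8·0.9·3 + 0.8·0.1·4 + 0.2·0.9·6 + 0.2·0.1·5
= 3.66

E[P2] = 5.84 (similar calculation)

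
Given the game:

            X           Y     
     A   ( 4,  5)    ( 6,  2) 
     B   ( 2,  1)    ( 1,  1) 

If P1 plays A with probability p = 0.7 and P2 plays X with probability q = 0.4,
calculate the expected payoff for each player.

E[P1] = 4.06, E[P2] = 2.54

Work:
E[P1] = p·q·π₁(A,X) + p·(1-q)·π₁(A,Y) + (1-p)·q·π₁(B,X) + (1-p)·(1-q)·π₁(B,Y)
= 0.7·0.4·4 + 0.7·0.6·6 + 0.3·0.4·2 + 0.3·0.6·1
= 4.06

E[P2] = 2.54 (similar calculation)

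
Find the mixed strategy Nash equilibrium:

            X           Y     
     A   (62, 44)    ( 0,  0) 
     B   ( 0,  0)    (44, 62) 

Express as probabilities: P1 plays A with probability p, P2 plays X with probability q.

p = 0.5849, q = 0.4151

Work:
Find probabilities that make opponent indifferent:
P2 chooses q to make P1 indifferent between A and B
P1 chooses p to make P2 indifferent between X and Y
Mixed NE: P1 plays (A: 0.5849, B: 0.4151), P2 plays (X: 0.4151, Y: 0.5849)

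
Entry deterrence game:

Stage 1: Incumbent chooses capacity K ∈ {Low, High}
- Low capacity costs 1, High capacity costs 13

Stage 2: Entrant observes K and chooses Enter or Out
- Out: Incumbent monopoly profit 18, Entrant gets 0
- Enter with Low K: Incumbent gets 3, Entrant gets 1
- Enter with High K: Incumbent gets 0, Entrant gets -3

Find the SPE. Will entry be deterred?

SPE: (High, Enter|Low, Out|High); Entry deterred. Incumbent net profit = 5

Work:
After Low K: Entrant enters (1 > 0)
After High K: Entrant stays out (-3 < 0)
Incumbent: Low → 3−1=2, High → 18−13=5
Incumbent chooses High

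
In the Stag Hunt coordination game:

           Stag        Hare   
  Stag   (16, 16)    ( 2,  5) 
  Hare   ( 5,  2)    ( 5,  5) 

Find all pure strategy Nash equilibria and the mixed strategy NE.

Pure NE: (Stag, Stag) and (Hare, Hare); Mixed NE: p = 0.2143, q = 0.2143

Work:
Check pure NE:
(Stag, Stag): (16, 16) - no unilateral deviation beneficial
(Hare, Hare): (5, 5) - no unilateral deviation beneficial
Mixed NE: P1 plays Stag with p = 0.2143, P2 plays Stag with q = 0.2143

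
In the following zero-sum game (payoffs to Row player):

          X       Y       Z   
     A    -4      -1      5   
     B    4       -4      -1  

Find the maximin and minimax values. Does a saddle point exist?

Maximin = -4, Minimax = -1, Saddle: False

Work:
Row minimums: [-4, -4] → maximin = -4
Column maximums: [4, -1, 5] → minimax = -1
No saddle point (maximin ≠ minimax). Mixed strategy needed.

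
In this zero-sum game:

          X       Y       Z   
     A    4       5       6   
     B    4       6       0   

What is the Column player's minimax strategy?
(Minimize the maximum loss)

Column should play X, value = 4

Work:
Column player minimizes Row's maximum payoff:
Column X: max payoff to Row = 4
Column Y: max payoff to Row = 6
Column Z: max payoff to Row = 6
Minimum is 4, achieved by column X.
Minimax strategy: X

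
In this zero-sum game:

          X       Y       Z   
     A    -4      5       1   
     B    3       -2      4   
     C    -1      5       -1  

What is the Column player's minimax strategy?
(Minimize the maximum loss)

Column should play X, value = 3

Work:
Column player minimizes Row's maximum payoff:
Column X: max payoff to Row = 3
Column Y: max payoff to Row = 5
Column Z: max payoff to Row = 4
Minimum is 3, achieved by column X.
Minimax strategy: X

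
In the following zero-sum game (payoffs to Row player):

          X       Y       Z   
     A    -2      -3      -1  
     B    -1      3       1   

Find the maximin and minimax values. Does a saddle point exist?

Maximin = -1, Minimax = -1, Saddle: True

Work:
Row minimums: [-3, -1] → maximin = -1
Column maximums: [-1, 3, 1] → minimax = -1
Saddle point exists! Game value = -1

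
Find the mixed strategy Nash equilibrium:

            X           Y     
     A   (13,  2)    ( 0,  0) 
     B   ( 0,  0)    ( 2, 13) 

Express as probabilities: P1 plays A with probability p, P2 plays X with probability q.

p = 0.8667, q = 0.1333

Work:
Find probabilities that make opponent indifferent:
P2 chooses q to make P1 indifferent between A and B
P1 chooses p to make P2 indifferent between X and Y
Mixed NE: P1 plays (A: 0.8667, B: 0.1333), P2 plays (X: 0.1333, Y: 0.8667)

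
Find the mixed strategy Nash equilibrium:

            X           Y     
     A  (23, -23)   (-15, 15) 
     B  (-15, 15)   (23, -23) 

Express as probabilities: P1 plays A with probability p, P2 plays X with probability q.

p = 0.5, q = 0.5

Work:
Find probabilities that make opponent indifferent:
P2 chooses q to make P1 indifferent between A and B
P1 chooses p to make P2 indifferent between X and Y
Mixed NE: P1 plays (A: 0.5, B: 0.5), P2 plays (X: 0.5, Y: 0.5)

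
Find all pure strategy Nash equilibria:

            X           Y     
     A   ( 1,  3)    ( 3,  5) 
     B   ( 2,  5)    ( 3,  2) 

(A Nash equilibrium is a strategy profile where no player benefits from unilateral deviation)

Nash equilibrium: (A, Y), (B, X)

Work:
Best responses:
  P1 vs X: payoffs [1, 2] → best response B (payoff 2)
  P1 vs Y: payoffs [3, 3] → best response A/B (payoff 3)
  P2 vs A: payoffs [3, 5] → best response Y (payoff 5)
  P2 vs B: payoffs [5, 2] → best response X (payoff 5)
Mutual best responses: (A,Y), (B,X) → Nash equilibria.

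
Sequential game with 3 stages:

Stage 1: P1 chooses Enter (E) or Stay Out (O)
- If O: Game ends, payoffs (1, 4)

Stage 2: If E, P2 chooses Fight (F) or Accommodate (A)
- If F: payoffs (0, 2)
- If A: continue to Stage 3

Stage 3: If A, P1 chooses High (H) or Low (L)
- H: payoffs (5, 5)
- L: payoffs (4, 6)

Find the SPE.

SPE: (E, A, H); Outcome (5, 5)

Work:
Stage 3: P1 chooses H (5 vs 4)
Stage 2: P2: F->2, A->5 (anticipating H). Choose A
Stage 1: P1: O->1, E->5 (anticipating A, H). Choose E
SPE path: E -> A -> H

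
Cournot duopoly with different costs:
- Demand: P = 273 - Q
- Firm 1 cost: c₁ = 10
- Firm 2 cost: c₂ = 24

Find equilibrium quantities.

q₁* = 92.33, q₂* = 78.33

Work:
Reaction: q₁ = (273 - 10 - q₂)/2
Reaction: q₂ = (273 - 24 - q₁)/2
Solve simultaneously:
q₁* = (273 - 2×10 + 24)/3 = 92.33
q₂* = (273 - 2×24 + 10)/3 = 78.33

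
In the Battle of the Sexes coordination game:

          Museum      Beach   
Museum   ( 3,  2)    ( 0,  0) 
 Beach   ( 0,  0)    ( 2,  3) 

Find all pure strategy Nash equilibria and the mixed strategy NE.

Pure NE: (Museum, Museum) and (Beach, Beach); Mixed NE: p = 0.6, q = 0.4

Work:
Check pure NE:
(Museum, Museum): (3, 2) - no unilateral deviation beneficial
(Beach, Beach): (2, 3) - no unilateral deviation beneficial
Mixed NE: P1 plays Museum with p = 0.6, P2 plays Museum with q = 0.4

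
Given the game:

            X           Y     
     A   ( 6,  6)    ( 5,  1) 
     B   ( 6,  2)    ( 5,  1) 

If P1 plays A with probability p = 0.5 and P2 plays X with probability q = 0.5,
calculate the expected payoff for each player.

E[P1] = 5.5, E[P2] = 2.5

Work:
E[P1] = p·q·π₁(A,X) + p·(1-q)·π₁(A,Y) + (1-p)·q·π₁(B,X) + (1-p)·(1-q)·π₁(B,Y)
= 0.5·0.5·6 + 0.5·0.5·5 + 0.5·0.5·6 + 0.5·0.5·5
= 5.5

E[P2] = 2.5 (similar calculation)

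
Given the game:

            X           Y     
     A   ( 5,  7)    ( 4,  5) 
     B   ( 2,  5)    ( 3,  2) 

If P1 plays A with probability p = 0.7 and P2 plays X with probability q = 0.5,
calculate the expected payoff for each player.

E[P1] = 3.9, E[P2] = 5.25

Work:
E[P1] = p·q·π₁(A,X) + p·(1-q)·π₁(A,Y) + (1-p)·q·π₁(B,X) + (1-p)·(1-q)·π₁(B,Y)
= 0.7·0.5·5 + 0.7·0.5·4 + 0.3·0.5·2 + 0.3·0.5·3
= 3.9

E[P2] = 5.25 (similar calculation)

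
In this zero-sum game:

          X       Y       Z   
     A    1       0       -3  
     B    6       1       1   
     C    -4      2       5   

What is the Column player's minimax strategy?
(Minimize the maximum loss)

Column should play Y, value = 2

Work:
Column player minimizes Row's maximum payoff:
Column X: max payoff to Row = 6
Column Y: max payoff to Row = 2
Column Z: max payoff to Row = 5
Minimum is 2, achieved by column Y.
Minimax strategy: Y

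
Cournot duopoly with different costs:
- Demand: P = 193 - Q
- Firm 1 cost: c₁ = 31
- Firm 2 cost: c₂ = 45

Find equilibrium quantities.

q₁* = 58.67, q₂* = 44.67

Work:
Reaction: q₁ = (193 - 31 - q₂)/2
Reaction: q₂ = (193 - 45 - q₁)/2
Solve simultaneously:
q₁* = (193 - 2×31 + 45)/3 = 58.67
q₂* = (193 - 2×45 + 31)/3 = 44.67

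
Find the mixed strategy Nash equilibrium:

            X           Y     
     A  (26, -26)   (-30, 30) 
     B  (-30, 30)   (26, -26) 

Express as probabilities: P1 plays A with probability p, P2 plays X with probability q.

p = 0.5, q = 0.5

Work:
Find probabilities that make opponent indifferent:
P2 chooses q to make P1 indifferent between A and B
P1 chooses p to make P2 indifferent between X and Y
Mixed NE: P1 plays (A: 0.5, B: 0.5), P2 plays (X: 0.5, Y: 0.5)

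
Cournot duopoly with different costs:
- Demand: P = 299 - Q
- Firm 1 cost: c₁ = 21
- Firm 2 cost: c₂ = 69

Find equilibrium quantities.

q₁* = 108.67, q₂* = 60.67

Work:
Reaction: q₁ = (299 - 21 - q₂)/2
Reaction: q₂ = (299 - 69 - q₁)/2
Solve simultaneously:
q₁* = (299 - 2×21 + 69)/3 = 108.67
q₂* = (299 - 2×69 + 21)/3 = 60.67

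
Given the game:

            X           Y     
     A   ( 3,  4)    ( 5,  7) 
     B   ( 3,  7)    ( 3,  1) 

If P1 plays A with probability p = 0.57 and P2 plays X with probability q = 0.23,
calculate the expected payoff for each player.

E[P1] = 3.8778, E[P2] = 4.6201

Work:
E[P1] = p·q·π₁(A,X) + p·(1-q)·π₁(A,Y) + (1-p)·q·π₁(B,X) + (1-p)·(1-q)·π₁(B,Y)
= 0.57·0.23·3 + 0.57·0.77·5 + 0.43·0.23·3 + 0.43·0.77·3
= 3.8778

E[P2] = 4.6201 (similar calculation)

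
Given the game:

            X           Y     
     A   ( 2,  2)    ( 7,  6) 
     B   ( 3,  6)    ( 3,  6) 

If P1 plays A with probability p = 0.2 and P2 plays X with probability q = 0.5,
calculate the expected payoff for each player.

E[P1] = 3.3, E[P2] = 5.6

Work:
E[P1] = p·q·π₁(A,X) + p·(1-q)·π₁(A,Y) + (1-p)·q·π₁(B,X) + (1-p)·(1-q)·π₁(B,Y)
= 0.2·0.5·2 + 0.2·0.5·7 + 0.8·0.5·3 + 0.8·0.5·3
= 3.3

E[P2] = 5.6 (similar calculation)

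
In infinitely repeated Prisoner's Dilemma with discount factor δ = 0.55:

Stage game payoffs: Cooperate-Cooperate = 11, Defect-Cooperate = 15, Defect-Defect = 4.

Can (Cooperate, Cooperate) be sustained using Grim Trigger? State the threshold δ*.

δ* = 0.3636; since δ = 0.55 ≥ 0.3636, cooperation can be sustained

Work:
For Grim Trigger:
Cooperate forever: 11/(1-δ)
Defect then punished: 15 + 4·δ/(1-δ)
Need: 11/(1-δ) ≥ 15 + 4·δ/(1-δ)
Solving: δ ≥ (T-R)/(T-P) = (15-11)/(15-4) = 0.3636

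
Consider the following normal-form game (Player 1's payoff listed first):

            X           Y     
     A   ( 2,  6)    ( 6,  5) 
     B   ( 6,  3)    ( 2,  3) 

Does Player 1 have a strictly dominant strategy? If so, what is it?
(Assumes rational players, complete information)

No strictly dominant strategy exists for Player 1

Work:
A strategy strictly dominates another if it gives a strictly higher payoff against every opponent action. Compare each pair of P1's strategies column-by-column:
  A vs B: [2 vs 6, 6 vs 2] → A does not strictly dominate B (column X: 2 ≤ 6)
  B vs A: [6 vs 2, 2 vs 6] → B does not strictly dominate A (column Y: 2 ≤ 6)
No single strategy strictly dominates all others → no strictly dominant strategy.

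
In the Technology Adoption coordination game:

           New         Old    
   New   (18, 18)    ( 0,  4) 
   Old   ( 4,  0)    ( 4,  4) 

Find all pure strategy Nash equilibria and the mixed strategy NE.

Pure NE: (New, New) and (Old, Old); Mixed NE: p = 0.2222, q = 0.2222

Work:
Check pure NE:
(New, New): (18, 18) - no unilateral deviation beneficial
(Old, Old): (4, 4) - no unilateral deviation beneficial
Mixed NE: P1 plays New with p = 0.2222, P2 plays New with q = 0.2222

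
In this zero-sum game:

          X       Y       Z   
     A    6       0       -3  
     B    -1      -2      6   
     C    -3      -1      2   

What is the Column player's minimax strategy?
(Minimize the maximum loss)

Column should play Y, value = 0

Work:
Column player minimizes Row's maximum payoff:
Column X: max payoff to Row = 6
Column Y: max payoff to Row = 0
Column Z: max payoff to Row = 6
Minimum is 0, achieved by column Y.
Minimax strategy: Y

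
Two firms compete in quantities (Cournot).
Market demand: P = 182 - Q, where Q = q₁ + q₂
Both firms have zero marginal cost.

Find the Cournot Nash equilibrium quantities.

q₁* = q₂* = 60.67; P* = 60.67

Work:
Profit: π_i = P·q_i = (a - q_i - q_j)·q_i
FOC: ∂π_i/∂q_i = a - 2q_i - q_j = 0
Reaction function: q_i = (182 - q_j)/2
Symmetry: q* = 182/3 = 60.67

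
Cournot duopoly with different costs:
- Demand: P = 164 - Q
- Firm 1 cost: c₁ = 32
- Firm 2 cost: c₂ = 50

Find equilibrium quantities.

q₁* = 50.0, q₂* = 32.0

Work:
Reaction: q₁ = (164 - 32 - q₂)/2
Reaction: q₂ = (164 - 50 - q₁)/2
Solve simultaneously:
q₁* = (164 - 2×32 + 50)/3 = 50.0
q₂* = (164 - 2×50 + 32)/3 = 32.0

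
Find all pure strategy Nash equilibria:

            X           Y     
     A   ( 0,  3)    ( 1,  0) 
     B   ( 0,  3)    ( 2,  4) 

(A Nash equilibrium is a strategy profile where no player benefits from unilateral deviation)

Nash equilibrium: (A, X), (B, Y)

Work:
Best responses:
  P1 vs X: payoffs [0, 0] → best response A/B (payoff 0)
  P1 vs Y: payoffs [1, 2] → best response B (payoff 2)
  P2 vs A: payoffs [3, 0] → best response X (payoff 3)
  P2 vs B: payoffs [3, 4] → best response Y (payoff 4)
Mutual best responses: (A,X), (B,Y) → Nash equilibria.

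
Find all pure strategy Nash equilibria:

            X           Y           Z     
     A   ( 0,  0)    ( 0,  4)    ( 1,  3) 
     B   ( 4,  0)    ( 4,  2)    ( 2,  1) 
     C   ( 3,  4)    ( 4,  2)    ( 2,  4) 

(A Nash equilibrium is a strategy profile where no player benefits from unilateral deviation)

Nash equilibrium: (B, Y), (C, Z)

Work:
Best responses:
  P1 vs X: payoffs [0, 4, 3] → best response B (payoff 4)
  P1 vs Y: payoffs [0, 4, 4] → best response B/C (payoff 4)
  P1 vs Z: payoffs [1, 2, 2] → best response B/C (payoff 2)
  P2 vs A: payoffs [0, 4, 3] → best response Y (payoff 4)
  P2 vs B: payoffs [0, 2, 1] → best response Y (payoff 2)
  P2 vs C: payoffs [4, 2, 4] → best response X/Z (payoff 4)
Mutual best responses: (B,Y), (C,Z) → Nash equilibria.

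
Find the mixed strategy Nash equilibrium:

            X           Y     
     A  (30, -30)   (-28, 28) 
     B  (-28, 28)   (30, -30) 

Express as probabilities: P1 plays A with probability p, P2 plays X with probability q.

p = 0.5, q = 0.5

Work:
Find probabilities that make opponent indifferent:
P2 chooses q to make P1 indifferent between A and B
P1 chooses p to make P2 indifferent between X and Y
Mixed NE: P1 plays (A: 0.5, B: 0.5), P2 plays (X: 0.5, Y: 0.5)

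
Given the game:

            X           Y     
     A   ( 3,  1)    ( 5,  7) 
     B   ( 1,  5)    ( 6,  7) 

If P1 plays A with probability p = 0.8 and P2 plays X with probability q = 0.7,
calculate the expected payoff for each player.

E[P1] = 3.38, E[P2] = 3.36

Work:
E[P1] = p·q·π₁(A,X) + p·(1-q)·π₁(A,Y) + (1-p)·q·π₁(B,X) + (1-p)·(1-q)·π₁(B,Y)
= 0.8·0.7·3 + 0.8·0.3·5 + 0.2·0.7·1 + 0.2·0.3·6
= 3.38

E[P2] = 3.36 (similar calculation)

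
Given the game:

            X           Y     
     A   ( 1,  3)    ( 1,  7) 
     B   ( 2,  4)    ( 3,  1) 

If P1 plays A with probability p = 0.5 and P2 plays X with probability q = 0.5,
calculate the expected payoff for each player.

E[P1] = 1.75, E[P2] = 3.75

Work:
E[P1] = p·q·π₁(A,X) + p·(1-q)·π₁(A,Y) + (1-p)·q·π₁(B,X) + (1-p)·(1-q)·π₁(B,Y)
= 0.5·0.5·1 + 0.5·0.5·1 + 0.5·0.5·2 + 0.5·0.5·3
= 1.75

E[P2] = 3.75 (similar calculation)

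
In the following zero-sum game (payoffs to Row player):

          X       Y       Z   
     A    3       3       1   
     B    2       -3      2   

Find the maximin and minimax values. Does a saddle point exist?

Maximin = 1, Minimax = 2, Saddle: False

Work:
Row minimums: [1, -3] → maximin = 1
Column maximums: [3, 3, 2] → minimax = 2
No saddle point (maximin ≠ minimax). Mixed strategy needed.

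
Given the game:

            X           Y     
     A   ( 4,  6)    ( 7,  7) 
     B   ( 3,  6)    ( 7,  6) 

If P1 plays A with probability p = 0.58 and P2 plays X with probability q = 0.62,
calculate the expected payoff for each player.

E[P1] = 4.8796, E[P2] = 6.2204

Work:
E[P1] = p·q·π₁(A,X) + p·(1-q)·π₁(A,Y) + (1-p)·q·π₁(B,X) + (1-p)·(1-q)·π₁(B,Y)
= 0.58·0.62·4 + 0.58·0.38·7 + 0.42·0.62·3 + 0.42·0.38·7
= 4.8796

E[P2] = 6.2204 (similar calculation)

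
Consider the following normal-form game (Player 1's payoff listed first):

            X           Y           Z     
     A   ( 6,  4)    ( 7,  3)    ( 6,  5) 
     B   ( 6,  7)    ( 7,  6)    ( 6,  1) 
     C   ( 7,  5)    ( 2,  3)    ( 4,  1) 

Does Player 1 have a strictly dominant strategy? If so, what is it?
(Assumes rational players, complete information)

No strictly dominant strategy exists for Player 1

Work:
A strategy strictly dominates another if it gives a strictly higher payoff against every opponent action. Compare each pair of P1's strategies column-by-column:
  A vs B: [6 vs 6, 7 vs 7, 6 vs 6] → A does not strictly dominate B (column X: 6 ≤ 6)
  A vs C: [6 vs 7, 7 vs 2, 6 vs 4] → A does not strictly dominate C (column X: 6 ≤ 7)
  B vs A: [6 vs 6, 7 vs 7, 6 vs 6] → B does not strictly dominate A (column X: 6 ≤ 6)
  B vs C: [6 vs 7, 7 vs 2, 6 vs 4] → B does not strictly dominate C (column X: 6 ≤ 7)
  C vs A: [7 vs 6, 2 vs 7, 4 vs 6] → C does not strictly dominate A (column Y: 2 ≤ 7)
  C vs B: [7 vs 6, 2 vs 7, 4 vs 6] → C does not strictly dominate B (column Y: 2 ≤ 7)
No single strategy strictly dominates all others → no strictly dominant strategy.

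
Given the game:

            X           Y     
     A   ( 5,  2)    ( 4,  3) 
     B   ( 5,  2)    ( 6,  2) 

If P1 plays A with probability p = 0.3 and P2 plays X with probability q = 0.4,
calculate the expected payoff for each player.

E[P1] = 5.24, E[P2] = 2.18

Work:
E[P1] = p·q·π₁(A,X) + p·(1-q)·π₁(A,Y) + (1-p)·q·π₁(B,X) + (1-p)·(1-q)·π₁(B,Y)
= 0.3·0.4·5 + 0.3·0.6·4 + 0.7·0.4·5 + 0.7·0.6·6
= 5.24

E[P2] = 2.18 (similar calculation)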